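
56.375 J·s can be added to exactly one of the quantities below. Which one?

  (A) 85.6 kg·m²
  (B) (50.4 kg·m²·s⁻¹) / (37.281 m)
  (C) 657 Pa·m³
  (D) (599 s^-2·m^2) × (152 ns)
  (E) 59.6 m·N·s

Reference: J·s = N·m·s = kg·m²·s⁻¹.
Each option:
  (A) kg·m²
  (B) [kg·m²·s⁻¹] / [m] = kg·m·s⁻¹
  (C) Pa·m³ = N·m⁻²·m³ = kg·m²·s⁻²
  (D) [m²·s⁻²] · [s] = m²·s⁻¹
  (E) N·m·s = kg·m·s⁻²·m·s = kg·m²·s⁻¹  ← same
Only (E) matches kg·m²·s⁻¹.

(E)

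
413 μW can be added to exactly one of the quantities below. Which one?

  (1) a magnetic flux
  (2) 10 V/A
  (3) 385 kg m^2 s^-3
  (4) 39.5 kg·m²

Reference: W = J·s⁻¹ = kg·m²·s⁻³.
Each option:
  (1) [magnetic flux] = kg·m²·s⁻²·A⁻¹
  (2) V·A⁻¹ = J·C⁻¹·A⁻¹ = kg·m²·s⁻³·A⁻²
  (3) kg·m²·s⁻³  ← same
  (4) kg·m²
Only (3) matches kg·m²·s⁻³.

(3)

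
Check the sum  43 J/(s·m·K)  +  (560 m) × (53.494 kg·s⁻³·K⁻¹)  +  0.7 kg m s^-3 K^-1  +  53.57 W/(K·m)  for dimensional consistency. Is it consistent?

Dimensions:
  43 J/(s·m·K):  J·s⁻¹·m⁻¹·K⁻¹ = N·m·s⁻¹·m⁻¹·K⁻¹ = kg·m·s⁻³·K⁻¹
  (560 m) × (53.494 kg·s⁻³·K⁻¹):  [m] · [kg·s⁻³·K⁻¹] = kg·m·s⁻³·K⁻¹
  0.7 kg m s^-3 K^-1:  kg·m·s⁻³·K⁻¹
  53.57 W/(K·m):  W·m⁻¹·K⁻¹ = J·s⁻¹·m⁻¹·K⁻¹ = kg·m·s⁻³·K⁻¹
Every term reduces to kg·m·s⁻³·K⁻¹.

Yes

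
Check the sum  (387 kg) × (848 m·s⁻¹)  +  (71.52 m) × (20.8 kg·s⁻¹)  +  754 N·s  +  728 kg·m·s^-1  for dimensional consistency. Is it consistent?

Yes

Dimensions:
  (387 kg) × (848 m·s⁻¹):  [kg] · [m·s⁻¹] = kg·m·s⁻¹
  (71.52 m) × (20.8 kg·s⁻¹):  [m] · [kg·s⁻¹] = kg·m·s⁻¹
  754 N·s:  N·s = kg·m·s⁻²·s = kg·m·s⁻¹
  728 kg·m·s^-1:  kg·m·s⁻¹
Every term reduces to kg·m·s⁻¹.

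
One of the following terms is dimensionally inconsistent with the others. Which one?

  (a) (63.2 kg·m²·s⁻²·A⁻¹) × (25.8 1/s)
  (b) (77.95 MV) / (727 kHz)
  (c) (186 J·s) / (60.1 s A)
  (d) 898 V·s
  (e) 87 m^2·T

Dimensions:
  (a) [kg·m²·s⁻²·A⁻¹] · [s⁻¹] = kg·m²·s⁻³·A⁻¹
  (b) [kg·m²·s⁻³·A⁻¹] / [s⁻¹] = kg·m²·s⁻²·A⁻¹
  (c) [kg·m²·s⁻¹] / [s·A] = kg·m²·s⁻²·A⁻¹
  (d) V·s = J·C⁻¹·s = kg·m²·s⁻²·A⁻¹
  (e) T·m² = Wb·m⁻²·m² = kg·m²·s⁻²·A⁻¹
All reduce to kg·m²·s⁻²·A⁻¹ except (a), which is kg·m²·s⁻³·A⁻¹.

(a)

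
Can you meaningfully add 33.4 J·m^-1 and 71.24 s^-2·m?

Work out the base dimensions of each:
  33.4 J·m^-1:  J·m⁻¹ = N·m·m⁻¹ = kg·m·s⁻²
  71.24 s^-2·m:  m·s⁻²
kg·m·s⁻² ≠ m·s⁻², so they cannot be added.

No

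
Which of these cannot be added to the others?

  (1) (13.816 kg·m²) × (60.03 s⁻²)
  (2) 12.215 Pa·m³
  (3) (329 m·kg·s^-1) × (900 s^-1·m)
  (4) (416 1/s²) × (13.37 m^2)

(4)

Work out the base dimensions of each:
  (1) [kg·m²] · [s⁻²] = kg·m²·s⁻²
  (2) Pa·m³ = N·m⁻²·m³ = kg·m²·s⁻²
  (3) [kg·m·s⁻¹] · [m·s⁻¹] = kg·m²·s⁻²
  (4) [s⁻²] · [m²] = m²·s⁻²
All reduce to kg·m²·s⁻² except (4), which is m²·s⁻².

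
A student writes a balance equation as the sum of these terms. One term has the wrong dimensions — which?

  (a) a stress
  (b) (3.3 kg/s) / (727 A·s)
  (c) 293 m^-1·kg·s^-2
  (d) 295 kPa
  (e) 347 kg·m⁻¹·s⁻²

Work out the base dimensions of each:
  (a) [stress] = kg·m⁻¹·s⁻²
  (b) [kg·s⁻¹] / [s·A] = kg·s⁻²·A⁻¹
  (c) kg·m⁻¹·s⁻²
  (d) Pa = N·m⁻² = kg·m⁻¹·s⁻²
  (e) kg·m⁻¹·s⁻²
All reduce to kg·m⁻¹·s⁻² except (b), which is kg·s⁻²·A⁻¹.

(b)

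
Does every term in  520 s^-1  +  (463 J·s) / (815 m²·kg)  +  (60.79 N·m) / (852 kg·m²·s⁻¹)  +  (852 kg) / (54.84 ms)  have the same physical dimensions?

Reduce each to base SI dimensions:
  520 s^-1:  s⁻¹
  (463 J·s) / (815 m²·kg):  [kg·m²·s⁻¹] / [kg·m²] = s⁻¹
  (60.79 N·m) / (852 kg·m²·s⁻¹):  [kg·m²·s⁻²] / [kg·m²·s⁻¹] = s⁻¹
  (852 kg) / (54.84 ms):  [kg] / [s] = kg·s⁻¹
The terms do not share a single dimension (kg·s⁻¹ vs s⁻¹).

No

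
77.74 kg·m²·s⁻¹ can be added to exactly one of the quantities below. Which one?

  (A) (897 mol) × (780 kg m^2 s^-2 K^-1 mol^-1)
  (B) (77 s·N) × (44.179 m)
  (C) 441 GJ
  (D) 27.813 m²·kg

Reference: kg·m²·s⁻¹.
Each option:
  (A) [mol] · [kg·m²·s⁻²·K⁻¹·mol⁻¹] = kg·m²·s⁻²·K⁻¹
  (B) [kg·m·s⁻¹] · [m] = kg·m²·s⁻¹  ← same
  (C) J = N·m = kg·m²·s⁻²
  (D) kg·m²
Only (B) matches kg·m²·s⁻¹.

(B)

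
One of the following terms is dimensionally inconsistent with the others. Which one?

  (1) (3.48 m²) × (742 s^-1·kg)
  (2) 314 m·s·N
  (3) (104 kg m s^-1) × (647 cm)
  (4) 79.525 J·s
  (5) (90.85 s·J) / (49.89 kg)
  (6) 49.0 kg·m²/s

(5)

Work out the base dimensions of each:
  (1) [m²] · [kg·s⁻¹] = kg·m²·s⁻¹
  (2) N·m·s = kg·m·s⁻²·m·s = kg·m²·s⁻¹
  (3) [kg·m·s⁻¹] · [m] = kg·m²·s⁻¹
  (4) J·s = N·m·s = kg·m²·s⁻¹
  (5) [kg·m²·s⁻¹] / [kg] = m²·s⁻¹
  (6) kg·m²·s⁻¹
All reduce to kg·m²·s⁻¹ except (5), which is m²·s⁻¹.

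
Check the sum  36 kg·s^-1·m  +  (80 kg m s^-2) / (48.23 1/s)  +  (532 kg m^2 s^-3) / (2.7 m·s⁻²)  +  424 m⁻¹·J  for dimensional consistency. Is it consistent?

No

Dimensions:
  36 kg·s^-1·m:  kg·m·s⁻¹
  (80 kg m s^-2) / (48.23 1/s):  [kg·m·s⁻²] / [s⁻¹] = kg·m·s⁻¹
  (532 kg m^2 s^-3) / (2.7 m·s⁻²):  [kg·m²·s⁻³] / [m·s⁻²] = kg·m·s⁻¹
  424 m⁻¹·J:  J·m⁻¹ = N·m·m⁻¹ = kg·m·s⁻²
The terms do not share a single dimension (kg·m·s⁻² vs kg·m·s⁻¹).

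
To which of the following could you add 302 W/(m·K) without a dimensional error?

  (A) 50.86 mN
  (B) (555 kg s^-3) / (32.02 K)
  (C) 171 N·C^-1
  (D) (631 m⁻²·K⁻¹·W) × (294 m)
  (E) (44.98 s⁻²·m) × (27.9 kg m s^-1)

Reference: W·m⁻¹·K⁻¹ = J·s⁻¹·m⁻¹·K⁻¹ = kg·m·s⁻³·K⁻¹.
Each option:
  (A) N = kg·m·s⁻²
  (B) [kg·s⁻³] / [K] = kg·s⁻³·K⁻¹
  (C) N·C⁻¹ = kg·m·s⁻²·(s·A)⁻¹ = kg·m·s⁻³·A⁻¹
  (D) [kg·s⁻³·K⁻¹] · [m] = kg·m·s⁻³·K⁻¹  ← same
  (E) [m·s⁻²] · [kg·m·s⁻¹] = kg·m²·s⁻³
Only (D) matches kg·m·s⁻³·K⁻¹.

(D)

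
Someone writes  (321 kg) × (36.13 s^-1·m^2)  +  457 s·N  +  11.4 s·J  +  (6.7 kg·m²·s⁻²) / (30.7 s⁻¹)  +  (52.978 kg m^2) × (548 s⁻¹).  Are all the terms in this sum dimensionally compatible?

No

Expand each in SI base units:
  (321 kg) × (36.13 s^-1·m^2):  [kg] · [m²·s⁻¹] = kg·m²·s⁻¹
  457 s·N:  N·s = kg·m·s⁻²·s = kg·m·s⁻¹
  11.4 s·J:  J·s = N·m·s = kg·m²·s⁻¹
  (6.7 kg·m²·s⁻²) / (30.7 s⁻¹):  [kg·m²·s⁻²] / [s⁻¹] = kg·m²·s⁻¹
  (52.978 kg m^2) × (548 s⁻¹):  [kg·m²] · [s⁻¹] = kg·m²·s⁻¹
The terms do not share a single dimension (kg·m²·s⁻¹ vs kg·m·s⁻¹).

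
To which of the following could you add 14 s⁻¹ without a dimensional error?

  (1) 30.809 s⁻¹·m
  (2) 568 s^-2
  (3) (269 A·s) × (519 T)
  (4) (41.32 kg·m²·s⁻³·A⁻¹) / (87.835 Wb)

Reference: s⁻¹.
Each option:
  (1) m·s⁻¹
  (2) s⁻²
  (3) [s·A] · [kg·s⁻²·A⁻¹] = kg·s⁻¹
  (4) [kg·m²·s⁻³·A⁻¹] / [kg·m²·s⁻²·A⁻¹] = s⁻¹  ← same
Only (4) matches s⁻¹.

(4)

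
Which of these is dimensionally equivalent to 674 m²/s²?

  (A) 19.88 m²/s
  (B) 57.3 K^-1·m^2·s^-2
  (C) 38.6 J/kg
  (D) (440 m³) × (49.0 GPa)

(C)

Reference: m²·s⁻².
Each option:
  (A) m²·s⁻¹
  (B) m²·s⁻²·K⁻¹
  (C) J·kg⁻¹ = N·m·kg⁻¹ = m²·s⁻²  ← same
  (D) [m³] · [kg·m⁻¹·s⁻²] = kg·m²·s⁻²
Only (C) matches m²·s⁻².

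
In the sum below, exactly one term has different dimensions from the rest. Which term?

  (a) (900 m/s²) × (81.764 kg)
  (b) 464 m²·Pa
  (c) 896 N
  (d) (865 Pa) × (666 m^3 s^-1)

Dimensions:
  (a) [m·s⁻²] · [kg] = kg·m·s⁻²
  (b) Pa·m² = N·m⁻²·m² = kg·m·s⁻²
  (c) N = kg·m·s⁻²
  (d) [kg·m⁻¹·s⁻²] · [m³·s⁻¹] = kg·m²·s⁻³
All reduce to kg·m·s⁻² except (d), which is kg·m²·s⁻³.

(d)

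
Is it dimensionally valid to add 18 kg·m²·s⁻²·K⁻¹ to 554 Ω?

Work out the base dimensions of each:
  18 kg·m²·s⁻²·K⁻¹:  kg·m²·s⁻²·K⁻¹
  554 Ω:  Ω = V·A⁻¹ = kg·m²·s⁻³·A⁻²
kg·m²·s⁻²·K⁻¹ ≠ kg·m²·s⁻³·A⁻², so they cannot be added.

No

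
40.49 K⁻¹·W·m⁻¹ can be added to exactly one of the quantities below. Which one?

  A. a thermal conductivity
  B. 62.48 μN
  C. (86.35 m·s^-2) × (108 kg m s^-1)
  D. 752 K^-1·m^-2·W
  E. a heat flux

A.

Reference: W·m⁻¹·K⁻¹ = J·s⁻¹·m⁻¹·K⁻¹ = kg·m·s⁻³·K⁻¹.
Each option:
  A. [thermal conductivity] = kg·m·s⁻³·K⁻¹  ← same
  B. N = kg·m·s⁻²
  C. [m·s⁻²] · [kg·m·s⁻¹] = kg·m²·s⁻³
  D. W·m⁻²·K⁻¹ = J·s⁻¹·m⁻²·K⁻¹ = kg·s⁻³·K⁻¹
  E. [heat flux] = kg·s⁻³
Only A. matches kg·m·s⁻³·K⁻¹.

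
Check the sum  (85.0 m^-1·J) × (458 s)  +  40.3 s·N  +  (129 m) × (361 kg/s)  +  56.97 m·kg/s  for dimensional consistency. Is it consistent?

Dimensions:
  (85.0 m^-1·J) × (458 s):  [kg·m·s⁻²] · [s] = kg·m·s⁻¹
  40.3 s·N:  N·s = kg·m·s⁻²·s = kg·m·s⁻¹
  (129 m) × (361 kg/s):  [m] · [kg·s⁻¹] = kg·m·s⁻¹
  56.97 m·kg/s:  kg·m·s⁻¹
Every term reduces to kg·m·s⁻¹.

Yes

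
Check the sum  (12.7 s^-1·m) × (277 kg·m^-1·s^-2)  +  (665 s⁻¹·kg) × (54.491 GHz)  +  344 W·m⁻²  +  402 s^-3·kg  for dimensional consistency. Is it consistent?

Expand each in SI base units:
  (12.7 s^-1·m) × (277 kg·m^-1·s^-2):  [m·s⁻¹] · [kg·m⁻¹·s⁻²] = kg·s⁻³
  (665 s⁻¹·kg) × (54.491 GHz):  [kg·s⁻¹] · [s⁻¹] = kg·s⁻²
  344 W·m⁻²:  W·m⁻² = J·s⁻¹·m⁻² = kg·s⁻³
  402 s^-3·kg:  kg·s⁻³
The terms do not share a single dimension (kg·s⁻² vs kg·s⁻³).

No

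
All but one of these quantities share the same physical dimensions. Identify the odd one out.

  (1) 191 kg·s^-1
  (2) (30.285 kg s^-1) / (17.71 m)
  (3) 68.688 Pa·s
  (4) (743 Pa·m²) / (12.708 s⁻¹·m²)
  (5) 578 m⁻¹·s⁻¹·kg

(1)

Dimensions:
  (1) kg·s⁻¹
  (2) [kg·s⁻¹] / [m] = kg·m⁻¹·s⁻¹
  (3) Pa·s = N·m⁻²·s = kg·m⁻¹·s⁻¹
  (4) [kg·m·s⁻²] / [m²·s⁻¹] = kg·m⁻¹·s⁻¹
  (5) kg·m⁻¹·s⁻¹
All reduce to kg·m⁻¹·s⁻¹ except (1), which is kg·s⁻¹.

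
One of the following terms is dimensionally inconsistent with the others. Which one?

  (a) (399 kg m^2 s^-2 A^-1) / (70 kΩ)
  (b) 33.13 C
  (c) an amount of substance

In SI base units:
  (a) [kg·m²·s⁻²·A⁻¹] / [kg·m²·s⁻³·A⁻²] = s·A
  (b) C = s·A
  (c) [amount of substance] = mol
All reduce to s·A except (c), which is mol.

(c)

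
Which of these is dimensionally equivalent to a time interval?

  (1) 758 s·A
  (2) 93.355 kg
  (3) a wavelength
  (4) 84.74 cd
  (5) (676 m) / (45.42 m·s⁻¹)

(5)

Reference: [time interval] = s.
Each option:
  (1) A·s = s·A
  (2) kg
  (3) [wavelength] = m
  (4) cd
  (5) [m] / [m·s⁻¹] = s  ← same
Only (5) matches s.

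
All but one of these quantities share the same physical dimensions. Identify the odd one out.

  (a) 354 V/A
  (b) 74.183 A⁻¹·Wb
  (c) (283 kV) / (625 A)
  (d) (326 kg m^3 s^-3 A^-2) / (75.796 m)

(b)

Expand each in SI base units:
  (a) V·A⁻¹ = J·C⁻¹·A⁻¹ = kg·m²·s⁻³·A⁻²
  (b) Wb·A⁻¹ = V·s·A⁻¹ = kg·m²·s⁻²·A⁻²
  (c) [kg·m²·s⁻³·A⁻¹] / [A] = kg·m²·s⁻³·A⁻²
  (d) [kg·m³·s⁻³·A⁻²] / [m] = kg·m²·s⁻³·A⁻²
All reduce to kg·m²·s⁻³·A⁻² except (b), which is kg·m²·s⁻²·A⁻².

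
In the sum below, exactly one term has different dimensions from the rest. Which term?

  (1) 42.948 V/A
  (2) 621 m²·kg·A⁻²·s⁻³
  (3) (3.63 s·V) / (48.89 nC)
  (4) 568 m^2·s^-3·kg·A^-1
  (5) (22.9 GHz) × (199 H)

(4)

Work out the base dimensions of each:
  (1) V·A⁻¹ = J·C⁻¹·A⁻¹ = kg·m²·s⁻³·A⁻²
  (2) kg·m²·s⁻³·A⁻²
  (3) [kg·m²·s⁻²·A⁻¹] / [s·A] = kg·m²·s⁻³·A⁻²
  (4) kg·m²·s⁻³·A⁻¹
  (5) [s⁻¹] · [kg·m²·s⁻²·A⁻²] = kg·m²·s⁻³·A⁻²
All reduce to kg·m²·s⁻³·A⁻² except (4), which is kg·m²·s⁻³·A⁻¹.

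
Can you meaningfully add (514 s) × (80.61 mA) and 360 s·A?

Yes

In SI base units:
  (514 s) × (80.61 mA):  [s] · [A] = s·A
  360 s·A:  A·s = s·A
Both are s·A, so they have the same dimensions and can be added.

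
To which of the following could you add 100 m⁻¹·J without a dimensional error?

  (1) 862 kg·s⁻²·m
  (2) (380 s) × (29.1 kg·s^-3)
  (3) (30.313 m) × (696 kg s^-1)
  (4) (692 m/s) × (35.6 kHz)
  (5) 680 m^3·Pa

Reference: J·m⁻¹ = N·m·m⁻¹ = kg·m·s⁻².
Each option:
  (1) kg·m·s⁻²  ← same
  (2) [s] · [kg·s⁻³] = kg·s⁻²
  (3) [m] · [kg·s⁻¹] = kg·m·s⁻¹
  (4) [m·s⁻¹] · [s⁻¹] = m·s⁻²
  (5) Pa·m³ = N·m⁻²·m³ = kg·m²·s⁻²
Only (1) matches kg·m·s⁻².

(1)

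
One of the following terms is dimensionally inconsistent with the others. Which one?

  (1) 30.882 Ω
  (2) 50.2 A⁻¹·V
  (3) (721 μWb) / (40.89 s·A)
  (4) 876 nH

(4)

Work out the base dimensions of each:
  (1) Ω = V·A⁻¹ = kg·m²·s⁻³·A⁻²
  (2) V·A⁻¹ = J·C⁻¹·A⁻¹ = kg·m²·s⁻³·A⁻²
  (3) [kg·m²·s⁻²·A⁻¹] / [s·A] = kg·m²·s⁻³·A⁻²
  (4) H = V·s·A⁻¹ = kg·m²·s⁻²·A⁻²
All reduce to kg·m²·s⁻³·A⁻² except (4), which is kg·m²·s⁻²·A⁻².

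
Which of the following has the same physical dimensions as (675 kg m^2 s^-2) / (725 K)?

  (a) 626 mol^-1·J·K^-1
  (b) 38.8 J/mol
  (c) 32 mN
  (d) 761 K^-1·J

Reference: [kg·m²·s⁻²] / [K] = kg·m²·s⁻²·K⁻¹.
Each option:
  (a) J·mol⁻¹·K⁻¹ = N·m·mol⁻¹·K⁻¹ = kg·m²·s⁻²·K⁻¹·mol⁻¹
  (b) J·mol⁻¹ = N·m·mol⁻¹ = kg·m²·s⁻²·mol⁻¹
  (c) N = kg·m·s⁻²
  (d) J·K⁻¹ = N·m·K⁻¹ = kg·m²·s⁻²·K⁻¹  ← same
Only (d) matches kg·m²·s⁻²·K⁻¹.

(d)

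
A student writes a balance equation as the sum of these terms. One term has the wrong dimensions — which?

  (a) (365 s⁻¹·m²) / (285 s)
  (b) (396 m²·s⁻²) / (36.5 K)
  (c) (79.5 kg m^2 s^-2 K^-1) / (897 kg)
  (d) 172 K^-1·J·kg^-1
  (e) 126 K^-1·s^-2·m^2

Work out the base dimensions of each:
  (a) [m²·s⁻¹] / [s] = m²·s⁻²
  (b) [m²·s⁻²] / [K] = m²·s⁻²·K⁻¹
  (c) [kg·m²·s⁻²·K⁻¹] / [kg] = m²·s⁻²·K⁻¹
  (d) J·kg⁻¹·K⁻¹ = N·m·kg⁻¹·K⁻¹ = m²·s⁻²·K⁻¹
  (e) m²·s⁻²·K⁻¹
All reduce to m²·s⁻²·K⁻¹ except (a), which is m²·s⁻².

(a)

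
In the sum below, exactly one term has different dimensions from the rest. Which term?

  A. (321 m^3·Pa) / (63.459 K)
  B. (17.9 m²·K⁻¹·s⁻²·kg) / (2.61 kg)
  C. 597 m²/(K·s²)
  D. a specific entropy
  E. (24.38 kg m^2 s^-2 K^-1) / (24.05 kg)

In SI base units:
  A. [kg·m²·s⁻²] / [K] = kg·m²·s⁻²·K⁻¹
  B. [kg·m²·s⁻²·K⁻¹] / [kg] = m²·s⁻²·K⁻¹
  C. m²·s⁻²·K⁻¹
  D. [specific entropy] = m²·s⁻²·K⁻¹
  E. [kg·m²·s⁻²·K⁻¹] / [kg] = m²·s⁻²·K⁻¹
All reduce to m²·s⁻²·K⁻¹ except A., which is kg·m²·s⁻²·K⁻¹.

A.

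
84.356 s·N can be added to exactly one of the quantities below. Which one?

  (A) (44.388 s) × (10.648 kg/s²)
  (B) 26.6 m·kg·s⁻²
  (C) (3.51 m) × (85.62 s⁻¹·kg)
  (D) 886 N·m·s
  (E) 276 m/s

Reference: N·s = kg·m·s⁻²·s = kg·m·s⁻¹.
Each option:
  (A) [s] · [kg·s⁻²] = kg·s⁻¹
  (B) kg·m·s⁻²
  (C) [m] · [kg·s⁻¹] = kg·m·s⁻¹  ← same
  (D) N·m·s = kg·m·s⁻²·m·s = kg·m²·s⁻¹
  (E) m·s⁻¹
Only (C) matches kg·m·s⁻¹.

(C)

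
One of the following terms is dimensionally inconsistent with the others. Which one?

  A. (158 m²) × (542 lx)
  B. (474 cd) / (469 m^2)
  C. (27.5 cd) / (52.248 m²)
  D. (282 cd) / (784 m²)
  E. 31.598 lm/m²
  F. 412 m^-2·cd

A.

In SI base units:
  A. [m²] · [m⁻²·cd] = cd
  B. [cd] / [m²] = m⁻²·cd
  C. [cd] / [m²] = m⁻²·cd
  D. [cd] / [m²] = m⁻²·cd
  E. lm·m⁻² = cd·m⁻² = m⁻²·cd
  F. cd·m⁻² = m⁻²·cd
All reduce to m⁻²·cd except A., which is cd.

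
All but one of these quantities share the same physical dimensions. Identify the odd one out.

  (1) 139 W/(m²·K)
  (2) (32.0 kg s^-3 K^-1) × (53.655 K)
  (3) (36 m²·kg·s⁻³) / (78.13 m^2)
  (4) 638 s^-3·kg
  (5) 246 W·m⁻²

Work out the base dimensions of each:
  (1) W·m⁻²·K⁻¹ = J·s⁻¹·m⁻²·K⁻¹ = kg·s⁻³·K⁻¹
  (2) [kg·s⁻³·K⁻¹] · [K] = kg·s⁻³
  (3) [kg·m²·s⁻³] / [m²] = kg·s⁻³
  (4) kg·s⁻³
  (5) W·m⁻² = J·s⁻¹·m⁻² = kg·s⁻³
All reduce to kg·s⁻³ except (1), which is kg·s⁻³·K⁻¹.

(1)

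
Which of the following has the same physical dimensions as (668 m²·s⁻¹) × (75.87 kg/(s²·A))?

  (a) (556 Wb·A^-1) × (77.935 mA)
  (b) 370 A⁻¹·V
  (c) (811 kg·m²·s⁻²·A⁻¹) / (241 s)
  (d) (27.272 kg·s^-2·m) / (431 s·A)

(c)

Reference: [m²·s⁻¹] · [kg·s⁻²·A⁻¹] = kg·m²·s⁻³·A⁻¹.
Each option:
  (a) [kg·m²·s⁻²·A⁻²] · [A] = kg·m²·s⁻²·A⁻¹
  (b) V·A⁻¹ = J·C⁻¹·A⁻¹ = kg·m²·s⁻³·A⁻²
  (c) [kg·m²·s⁻²·A⁻¹] / [s] = kg·m²·s⁻³·A⁻¹  ← same
  (d) [kg·m·s⁻²] / [s·A] = kg·m·s⁻³·A⁻¹
Only (c) matches kg·m²·s⁻³·A⁻¹.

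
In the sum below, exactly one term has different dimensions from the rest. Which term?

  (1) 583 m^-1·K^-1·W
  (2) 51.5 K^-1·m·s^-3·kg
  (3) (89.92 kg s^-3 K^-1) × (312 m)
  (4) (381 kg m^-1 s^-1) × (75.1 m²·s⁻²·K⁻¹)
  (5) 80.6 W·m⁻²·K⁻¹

(5)

Dimensions:
  (1) W·m⁻¹·K⁻¹ = J·s⁻¹·m⁻¹·K⁻¹ = kg·m·s⁻³·K⁻¹
  (2) kg·m·s⁻³·K⁻¹
  (3) [kg·s⁻³·K⁻¹] · [m] = kg·m·s⁻³·K⁻¹
  (4) [kg·m⁻¹·s⁻¹] · [m²·s⁻²·K⁻¹] = kg·m·s⁻³·K⁻¹
  (5) W·m⁻²·K⁻¹ = J·s⁻¹·m⁻²·K⁻¹ = kg·s⁻³·K⁻¹
All reduce to kg·m·s⁻³·K⁻¹ except (5), which is kg·s⁻³·K⁻¹.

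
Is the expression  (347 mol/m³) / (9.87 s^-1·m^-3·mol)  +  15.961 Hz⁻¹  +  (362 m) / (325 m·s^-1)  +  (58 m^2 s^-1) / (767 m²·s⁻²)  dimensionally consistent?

Work out the base dimensions of each:
  (347 mol/m³) / (9.87 s^-1·m^-3·mol):  [m⁻³·mol] / [m⁻³·s⁻¹·mol] = s
  15.961 Hz⁻¹:  Hz⁻¹ = (s⁻¹)⁻¹ = s
  (362 m) / (325 m·s^-1):  [m] / [m·s⁻¹] = s
  (58 m^2 s^-1) / (767 m²·s⁻²):  [m²·s⁻¹] / [m²·s⁻²] = s
Every term reduces to s.

Yes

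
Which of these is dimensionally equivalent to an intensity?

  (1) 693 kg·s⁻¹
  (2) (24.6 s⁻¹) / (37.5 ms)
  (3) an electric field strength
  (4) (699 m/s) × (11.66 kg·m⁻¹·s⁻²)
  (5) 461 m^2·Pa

Reference: [intensity] = kg·s⁻³.
Each option:
  (1) kg·s⁻¹
  (2) [s⁻¹] / [s] = s⁻²
  (3) [electric field strength] = kg·m·s⁻³·A⁻¹
  (4) [m·s⁻¹] · [kg·m⁻¹·s⁻²] = kg·s⁻³  ← same
  (5) Pa·m² = N·m⁻²·m² = kg·m·s⁻²
Only (4) matches kg·s⁻³.

(4)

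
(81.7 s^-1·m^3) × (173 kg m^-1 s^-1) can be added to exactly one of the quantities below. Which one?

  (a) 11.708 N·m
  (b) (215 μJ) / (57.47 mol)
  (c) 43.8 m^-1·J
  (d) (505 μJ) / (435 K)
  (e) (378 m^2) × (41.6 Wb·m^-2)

(a)

Reference: [m³·s⁻¹] · [kg·m⁻¹·s⁻¹] = kg·m²·s⁻².
Each option:
  (a) N·m = kg·m·s⁻²·m = kg·m²·s⁻²  ← same
  (b) [kg·m²·s⁻²] / [mol] = kg·m²·s⁻²·mol⁻¹
  (c) J·m⁻¹ = N·m·m⁻¹ = kg·m·s⁻²
  (d) [kg·m²·s⁻²] / [K] = kg·m²·s⁻²·K⁻¹
  (e) [m²] · [kg·s⁻²·A⁻¹] = kg·m²·s⁻²·A⁻¹
Only (a) matches kg·m²·s⁻².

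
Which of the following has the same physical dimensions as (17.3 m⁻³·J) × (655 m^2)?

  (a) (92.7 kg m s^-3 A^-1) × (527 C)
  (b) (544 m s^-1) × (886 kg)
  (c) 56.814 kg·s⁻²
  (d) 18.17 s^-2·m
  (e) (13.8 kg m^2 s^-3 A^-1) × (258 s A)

(a)

Reference: [kg·m⁻¹·s⁻²] · [m²] = kg·m·s⁻².
Each option:
  (a) [kg·m·s⁻³·A⁻¹] · [s·A] = kg·m·s⁻²  ← same
  (b) [m·s⁻¹] · [kg] = kg·m·s⁻¹
  (c) kg·s⁻²
  (d) m·s⁻²
  (e) [kg·m²·s⁻³·A⁻¹] · [s·A] = kg·m²·s⁻²
Only (a) matches kg·m·s⁻².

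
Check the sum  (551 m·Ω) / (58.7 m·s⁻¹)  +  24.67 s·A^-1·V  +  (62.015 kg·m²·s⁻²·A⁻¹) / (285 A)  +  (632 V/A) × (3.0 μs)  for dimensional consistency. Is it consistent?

Yes

In SI base units:
  (551 m·Ω) / (58.7 m·s⁻¹):  [kg·m³·s⁻³·A⁻²] / [m·s⁻¹] = kg·m²·s⁻²·A⁻²
  24.67 s·A^-1·V:  V·s·A⁻¹ = J·C⁻¹·s·A⁻¹ = kg·m²·s⁻²·A⁻²
  (62.015 kg·m²·s⁻²·A⁻¹) / (285 A):  [kg·m²·s⁻²·A⁻¹] / [A] = kg·m²·s⁻²·A⁻²
  (632 V/A) × (3.0 μs):  [kg·m²·s⁻³·A⁻²] · [s] = kg·m²·s⁻²·A⁻²
Every term reduces to kg·m²·s⁻²·A⁻².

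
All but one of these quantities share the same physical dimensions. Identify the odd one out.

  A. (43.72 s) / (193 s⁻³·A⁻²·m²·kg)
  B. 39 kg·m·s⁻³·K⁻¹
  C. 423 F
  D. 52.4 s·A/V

Work out the base dimensions of each:
  A. [s] / [kg·m²·s⁻³·A⁻²] = kg⁻¹·m⁻²·s⁴·A²
  B. kg·m·s⁻³·K⁻¹
  C. F = C·V⁻¹ = kg⁻¹·m⁻²·s⁴·A²
  D. A·s·V⁻¹ = A·s·(J·C⁻¹)⁻¹ = kg⁻¹·m⁻²·s⁴·A²
All reduce to kg⁻¹·m⁻²·s⁴·A² except B., which is kg·m·s⁻³·K⁻¹.

B.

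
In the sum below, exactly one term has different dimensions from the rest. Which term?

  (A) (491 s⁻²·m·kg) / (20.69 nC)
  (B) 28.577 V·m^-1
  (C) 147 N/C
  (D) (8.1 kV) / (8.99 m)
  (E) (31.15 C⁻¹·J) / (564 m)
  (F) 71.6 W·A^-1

(F)

In SI base units:
  (A) [kg·m·s⁻²] / [s·A] = kg·m·s⁻³·A⁻¹
  (B) V·m⁻¹ = J·C⁻¹·m⁻¹ = kg·m·s⁻³·A⁻¹
  (C) N·C⁻¹ = kg·m·s⁻²·(s·A)⁻¹ = kg·m·s⁻³·A⁻¹
  (D) [kg·m²·s⁻³·A⁻¹] / [m] = kg·m·s⁻³·A⁻¹
  (E) [kg·m²·s⁻³·A⁻¹] / [m] = kg·m·s⁻³·A⁻¹
  (F) W·A⁻¹ = J·s⁻¹·A⁻¹ = kg·m²·s⁻³·A⁻¹
All reduce to kg·m·s⁻³·A⁻¹ except (F), which is kg·m²·s⁻³·A⁻¹.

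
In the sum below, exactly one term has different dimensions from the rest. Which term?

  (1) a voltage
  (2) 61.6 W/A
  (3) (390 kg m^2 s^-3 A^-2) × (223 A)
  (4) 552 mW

Expand each in SI base units:
  (1) [voltage] = kg·m²·s⁻³·A⁻¹
  (2) W·A⁻¹ = J·s⁻¹·A⁻¹ = kg·m²·s⁻³·A⁻¹
  (3) [kg·m²·s⁻³·A⁻²] · [A] = kg·m²·s⁻³·A⁻¹
  (4) W = J·s⁻¹ = kg·m²·s⁻³
All reduce to kg·m²·s⁻³·A⁻¹ except (4), which is kg·m²·s⁻³.

(4)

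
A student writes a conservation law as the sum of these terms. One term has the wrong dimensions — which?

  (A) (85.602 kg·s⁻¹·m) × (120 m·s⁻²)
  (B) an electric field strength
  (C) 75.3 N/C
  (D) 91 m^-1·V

(A)

Dimensions:
  (A) [kg·m·s⁻¹] · [m·s⁻²] = kg·m²·s⁻³
  (B) [electric field strength] = kg·m·s⁻³·A⁻¹
  (C) N·C⁻¹ = kg·m·s⁻²·(s·A)⁻¹ = kg·m·s⁻³·A⁻¹
  (D) V·m⁻¹ = J·C⁻¹·m⁻¹ = kg·m·s⁻³·A⁻¹
All reduce to kg·m·s⁻³·A⁻¹ except (A), which is kg·m²·s⁻³.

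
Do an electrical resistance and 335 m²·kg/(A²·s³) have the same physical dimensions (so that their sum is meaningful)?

Expand each in SI base units:
  an electrical resistance:  [electrical resistance] = kg·m²·s⁻³·A⁻²
  335 m²·kg/(A²·s³):  kg·m²·s⁻³·A⁻²
Both are kg·m²·s⁻³·A⁻², so they have the same dimensions and can be added.

Yes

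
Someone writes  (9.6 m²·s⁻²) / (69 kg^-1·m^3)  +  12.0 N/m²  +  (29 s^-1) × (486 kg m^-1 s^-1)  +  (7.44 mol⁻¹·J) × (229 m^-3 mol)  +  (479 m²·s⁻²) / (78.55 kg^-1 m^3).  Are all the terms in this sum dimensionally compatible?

Yes

Dimensions:
  (9.6 m²·s⁻²) / (69 kg^-1·m^3):  [m²·s⁻²] / [kg⁻¹·m³] = kg·m⁻¹·s⁻²
  12.0 N/m²:  N·m⁻² = kg·m·s⁻²·m⁻² = kg·m⁻¹·s⁻²
  (29 s^-1) × (486 kg m^-1 s^-1):  [s⁻¹] · [kg·m⁻¹·s⁻¹] = kg·m⁻¹·s⁻²
  (7.44 mol⁻¹·J) × (229 m^-3 mol):  [kg·m²·s⁻²·mol⁻¹] · [m⁻³·mol] = kg·m⁻¹·s⁻²
  (479 m²·s⁻²) / (78.55 kg^-1 m^3):  [m²·s⁻²] / [kg⁻¹·m³] = kg·m⁻¹·s⁻²
Every term reduces to kg·m⁻¹·s⁻².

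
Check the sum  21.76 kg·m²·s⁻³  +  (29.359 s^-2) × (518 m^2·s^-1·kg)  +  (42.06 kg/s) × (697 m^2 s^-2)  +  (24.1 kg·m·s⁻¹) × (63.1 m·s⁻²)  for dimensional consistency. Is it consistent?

Yes

Reduce each to base SI dimensions:
  21.76 kg·m²·s⁻³:  kg·m²·s⁻³
  (29.359 s^-2) × (518 m^2·s^-1·kg):  [s⁻²] · [kg·m²·s⁻¹] = kg·m²·s⁻³
  (42.06 kg/s) × (697 m^2 s^-2):  [kg·s⁻¹] · [m²·s⁻²] = kg·m²·s⁻³
  (24.1 kg·m·s⁻¹) × (63.1 m·s⁻²):  [kg·m·s⁻¹] · [m·s⁻²] = kg·m²·s⁻³
Every term reduces to kg·m²·s⁻³.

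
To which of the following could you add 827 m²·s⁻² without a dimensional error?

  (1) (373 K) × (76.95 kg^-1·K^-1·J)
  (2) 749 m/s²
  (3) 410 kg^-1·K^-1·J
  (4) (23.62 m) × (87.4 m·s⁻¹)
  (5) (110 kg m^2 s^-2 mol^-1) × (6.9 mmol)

Reference: m²·s⁻².
Each option:
  (1) [K] · [m²·s⁻²·K⁻¹] = m²·s⁻²  ← same
  (2) m·s⁻²
  (3) J·kg⁻¹·K⁻¹ = N·m·kg⁻¹·K⁻¹ = m²·s⁻²·K⁻¹
  (4) [m] · [m·s⁻¹] = m²·s⁻¹
  (5) [kg·m²·s⁻²·mol⁻¹] · [mol] = kg·m²·s⁻²
Only (1) matches m²·s⁻².

(1)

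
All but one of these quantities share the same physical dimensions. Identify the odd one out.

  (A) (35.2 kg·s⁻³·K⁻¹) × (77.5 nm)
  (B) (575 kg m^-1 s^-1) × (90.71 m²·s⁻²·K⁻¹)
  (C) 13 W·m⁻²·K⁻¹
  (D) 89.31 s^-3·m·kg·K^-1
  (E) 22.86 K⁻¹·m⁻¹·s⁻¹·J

(C)

Work out the base dimensions of each:
  (A) [kg·s⁻³·K⁻¹] · [m] = kg·m·s⁻³·K⁻¹
  (B) [kg·m⁻¹·s⁻¹] · [m²·s⁻²·K⁻¹] = kg·m·s⁻³·K⁻¹
  (C) W·m⁻²·K⁻¹ = J·s⁻¹·m⁻²·K⁻¹ = kg·s⁻³·K⁻¹
  (D) kg·m·s⁻³·K⁻¹
  (E) J·s⁻¹·m⁻¹·K⁻¹ = N·m·s⁻¹·m⁻¹·K⁻¹ = kg·m·s⁻³·K⁻¹
All reduce to kg·m·s⁻³·K⁻¹ except (C), which is kg·s⁻³·K⁻¹.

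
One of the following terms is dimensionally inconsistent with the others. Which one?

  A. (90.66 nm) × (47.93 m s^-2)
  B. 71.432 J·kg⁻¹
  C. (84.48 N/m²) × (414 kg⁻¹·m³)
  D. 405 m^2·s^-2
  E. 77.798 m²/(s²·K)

E.

Work out the base dimensions of each:
  A. [m] · [m·s⁻²] = m²·s⁻²
  B. J·kg⁻¹ = N·m·kg⁻¹ = m²·s⁻²
  C. [kg·m⁻¹·s⁻²] · [kg⁻¹·m³] = m²·s⁻²
  D. m²·s⁻²
  E. m²·s⁻²·K⁻¹
All reduce to m²·s⁻² except E., which is m²·s⁻²·K⁻¹.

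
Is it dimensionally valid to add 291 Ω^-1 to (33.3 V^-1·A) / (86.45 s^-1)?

In SI base units:
  291 Ω^-1:  Ω⁻¹ = (V·A⁻¹)⁻¹ = kg⁻¹·m⁻²·s³·A²
  (33.3 V^-1·A) / (86.45 s^-1):  [kg⁻¹·m⁻²·s³·A²] / [s⁻¹] = kg⁻¹·m⁻²·s⁴·A²
kg⁻¹·m⁻²·s³·A² ≠ kg⁻¹·m⁻²·s⁴·A², so they cannot be added.

No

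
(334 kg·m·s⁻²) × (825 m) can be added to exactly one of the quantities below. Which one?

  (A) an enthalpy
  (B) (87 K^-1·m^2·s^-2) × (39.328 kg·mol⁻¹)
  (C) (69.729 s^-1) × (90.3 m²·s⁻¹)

Reference: [kg·m·s⁻²] · [m] = kg·m²·s⁻².
Each option:
  (A) [enthalpy] = kg·m²·s⁻²  ← same
  (B) [m²·s⁻²·K⁻¹] · [kg·mol⁻¹] = kg·m²·s⁻²·K⁻¹·mol⁻¹
  (C) [s⁻¹] · [m²·s⁻¹] = m²·s⁻²
Only (A) matches kg·m²·s⁻².

(A)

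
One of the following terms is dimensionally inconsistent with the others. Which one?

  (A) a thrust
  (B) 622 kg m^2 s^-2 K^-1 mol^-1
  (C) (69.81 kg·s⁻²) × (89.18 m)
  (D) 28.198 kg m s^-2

(B)

Reduce each to base SI dimensions:
  (A) [thrust] = kg·m·s⁻²
  (B) kg·m²·s⁻²·K⁻¹·mol⁻¹
  (C) [kg·s⁻²] · [m] = kg·m·s⁻²
  (D) kg·m·s⁻²
All reduce to kg·m·s⁻² except (B), which is kg·m²·s⁻²·K⁻¹·mol⁻¹.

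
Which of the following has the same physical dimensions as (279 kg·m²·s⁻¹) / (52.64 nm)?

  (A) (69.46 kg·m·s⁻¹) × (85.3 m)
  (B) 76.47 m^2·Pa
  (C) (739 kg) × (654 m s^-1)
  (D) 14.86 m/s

(C)

Reference: [kg·m²·s⁻¹] / [m] = kg·m·s⁻¹.
Each option:
  (A) [kg·m·s⁻¹] · [m] = kg·m²·s⁻¹
  (B) Pa·m² = N·m⁻²·m² = kg·m·s⁻²
  (C) [kg] · [m·s⁻¹] = kg·m·s⁻¹  ← same
  (D) m·s⁻¹
Only (C) matches kg·m·s⁻¹.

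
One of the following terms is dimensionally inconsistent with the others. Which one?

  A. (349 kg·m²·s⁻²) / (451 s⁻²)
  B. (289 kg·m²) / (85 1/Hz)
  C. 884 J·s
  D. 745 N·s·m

A.

Reduce each to base SI dimensions:
  A. [kg·m²·s⁻²] / [s⁻²] = kg·m²
  B. [kg·m²] / [s] = kg·m²·s⁻¹
  C. J·s = N·m·s = kg·m²·s⁻¹
  D. N·m·s = kg·m·s⁻²·m·s = kg·m²·s⁻¹
All reduce to kg·m²·s⁻¹ except A., which is kg·m².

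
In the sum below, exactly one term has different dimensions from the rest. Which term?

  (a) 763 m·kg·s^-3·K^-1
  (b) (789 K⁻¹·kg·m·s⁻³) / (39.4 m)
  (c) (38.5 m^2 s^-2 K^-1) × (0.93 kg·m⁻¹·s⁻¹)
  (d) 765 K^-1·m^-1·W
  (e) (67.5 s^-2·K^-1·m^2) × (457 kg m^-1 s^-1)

(b)

Reduce each to base SI dimensions:
  (a) kg·m·s⁻³·K⁻¹
  (b) [kg·m·s⁻³·K⁻¹] / [m] = kg·s⁻³·K⁻¹
  (c) [m²·s⁻²·K⁻¹] · [kg·m⁻¹·s⁻¹] = kg·m·s⁻³·K⁻¹
  (d) W·m⁻¹·K⁻¹ = J·s⁻¹·m⁻¹·K⁻¹ = kg·m·s⁻³·K⁻¹
  (e) [m²·s⁻²·K⁻¹] · [kg·m⁻¹·s⁻¹] = kg·m·s⁻³·K⁻¹
All reduce to kg·m·s⁻³·K⁻¹ except (b), which is kg·s⁻³·K⁻¹.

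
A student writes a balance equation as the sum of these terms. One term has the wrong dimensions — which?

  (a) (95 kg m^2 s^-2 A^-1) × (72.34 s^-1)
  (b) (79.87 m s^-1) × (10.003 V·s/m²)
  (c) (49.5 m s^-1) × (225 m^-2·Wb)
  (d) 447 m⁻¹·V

(a)

Work out the base dimensions of each:
  (a) [kg·m²·s⁻²·A⁻¹] · [s⁻¹] = kg·m²·s⁻³·A⁻¹
  (b) [m·s⁻¹] · [kg·s⁻²·A⁻¹] = kg·m·s⁻³·A⁻¹
  (c) [m·s⁻¹] · [kg·s⁻²·A⁻¹] = kg·m·s⁻³·A⁻¹
  (d) V·m⁻¹ = J·C⁻¹·m⁻¹ = kg·m·s⁻³·A⁻¹
All reduce to kg·m·s⁻³·A⁻¹ except (a), which is kg·m²·s⁻³·A⁻¹.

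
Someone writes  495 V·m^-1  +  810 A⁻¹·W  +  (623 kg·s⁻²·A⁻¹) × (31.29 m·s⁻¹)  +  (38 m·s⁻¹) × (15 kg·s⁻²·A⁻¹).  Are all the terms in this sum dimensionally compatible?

Expand each in SI base units:
  495 V·m^-1:  V·m⁻¹ = J·C⁻¹·m⁻¹ = kg·m·s⁻³·A⁻¹
  810 A⁻¹·W:  W·A⁻¹ = J·s⁻¹·A⁻¹ = kg·m²·s⁻³·A⁻¹
  (623 kg·s⁻²·A⁻¹) × (31.29 m·s⁻¹):  [kg·s⁻²·A⁻¹] · [m·s⁻¹] = kg·m·s⁻³·A⁻¹
  (38 m·s⁻¹) × (15 kg·s⁻²·A⁻¹):  [m·s⁻¹] · [kg·s⁻²·A⁻¹] = kg·m·s⁻³·A⁻¹
The terms do not share a single dimension (kg·m²·s⁻³·A⁻¹ vs kg·m·s⁻³·A⁻¹).

No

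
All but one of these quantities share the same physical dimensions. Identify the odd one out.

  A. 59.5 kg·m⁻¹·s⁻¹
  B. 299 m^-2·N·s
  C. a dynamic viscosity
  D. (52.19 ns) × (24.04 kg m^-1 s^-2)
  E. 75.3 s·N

E.

In SI base units:
  A. kg·m⁻¹·s⁻¹
  B. N·s·m⁻² = kg·m·s⁻²·s·m⁻² = kg·m⁻¹·s⁻¹
  C. [dynamic viscosity] = kg·m⁻¹·s⁻¹
  D. [s] · [kg·m⁻¹·s⁻²] = kg·m⁻¹·s⁻¹
  E. N·s = kg·m·s⁻²·s = kg·m·s⁻¹
All reduce to kg·m⁻¹·s⁻¹ except E., which is kg·m·s⁻¹.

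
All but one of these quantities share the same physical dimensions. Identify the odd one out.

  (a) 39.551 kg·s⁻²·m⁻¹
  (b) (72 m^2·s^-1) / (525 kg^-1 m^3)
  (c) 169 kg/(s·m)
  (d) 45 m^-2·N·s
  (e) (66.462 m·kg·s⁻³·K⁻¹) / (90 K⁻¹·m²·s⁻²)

Dimensions:
  (a) kg·m⁻¹·s⁻²
  (b) [m²·s⁻¹] / [kg⁻¹·m³] = kg·m⁻¹·s⁻¹
  (c) kg·m⁻¹·s⁻¹
  (d) N·s·m⁻² = kg·m·s⁻²·s·m⁻² = kg·m⁻¹·s⁻¹
  (e) [kg·m·s⁻³·K⁻¹] / [m²·s⁻²·K⁻¹] = kg·m⁻¹·s⁻¹
All reduce to kg·m⁻¹·s⁻¹ except (a), which is kg·m⁻¹·s⁻².

(a)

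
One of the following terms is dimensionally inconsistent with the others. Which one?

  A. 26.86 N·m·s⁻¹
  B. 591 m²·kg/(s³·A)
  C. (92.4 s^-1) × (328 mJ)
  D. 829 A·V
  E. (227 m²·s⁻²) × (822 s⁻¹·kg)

B.

Work out the base dimensions of each:
  A. N·m·s⁻¹ = kg·m·s⁻²·m·s⁻¹ = kg·m²·s⁻³
  B. kg·m²·s⁻³·A⁻¹
  C. [s⁻¹] · [kg·m²·s⁻²] = kg·m²·s⁻³
  D. V·A = J·C⁻¹·A = kg·m²·s⁻³
  E. [m²·s⁻²] · [kg·s⁻¹] = kg·m²·s⁻³
All reduce to kg·m²·s⁻³ except B., which is kg·m²·s⁻³·A⁻¹.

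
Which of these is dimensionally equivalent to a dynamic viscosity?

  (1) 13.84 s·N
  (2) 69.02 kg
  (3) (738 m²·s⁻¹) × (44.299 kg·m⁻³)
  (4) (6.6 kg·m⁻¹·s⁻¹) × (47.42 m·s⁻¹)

(3)

Reference: [dynamic viscosity] = kg·m⁻¹·s⁻¹.
Each option:
  (1) N·s = kg·m·s⁻²·s = kg·m·s⁻¹
  (2) kg
  (3) [m²·s⁻¹] · [kg·m⁻³] = kg·m⁻¹·s⁻¹  ← same
  (4) [kg·m⁻¹·s⁻¹] · [m·s⁻¹] = kg·s⁻²
Only (3) matches kg·m⁻¹·s⁻¹.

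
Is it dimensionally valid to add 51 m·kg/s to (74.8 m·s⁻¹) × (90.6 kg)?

Work out the base dimensions of each:
  51 m·kg/s:  kg·m·s⁻¹
  (74.8 m·s⁻¹) × (90.6 kg):  [m·s⁻¹] · [kg] = kg·m·s⁻¹
Both are kg·m·s⁻¹, so they have the same dimensions and can be added.

Yes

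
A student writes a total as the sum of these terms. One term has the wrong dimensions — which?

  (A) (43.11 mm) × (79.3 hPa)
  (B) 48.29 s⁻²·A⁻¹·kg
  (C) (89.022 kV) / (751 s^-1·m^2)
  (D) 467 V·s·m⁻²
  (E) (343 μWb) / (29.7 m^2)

Dimensions:
  (A) [m] · [kg·m⁻¹·s⁻²] = kg·s⁻²
  (B) kg·s⁻²·A⁻¹
  (C) [kg·m²·s⁻³·A⁻¹] / [m²·s⁻¹] = kg·s⁻²·A⁻¹
  (D) V·s·m⁻² = J·C⁻¹·s·m⁻² = kg·s⁻²·A⁻¹
  (E) [kg·m²·s⁻²·A⁻¹] / [m²] = kg·s⁻²·A⁻¹
All reduce to kg·s⁻²·A⁻¹ except (A), which is kg·s⁻².

(A)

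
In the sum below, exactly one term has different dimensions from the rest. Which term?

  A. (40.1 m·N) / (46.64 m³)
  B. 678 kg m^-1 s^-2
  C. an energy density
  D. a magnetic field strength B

Expand each in SI base units:
  A. [kg·m²·s⁻²] / [m³] = kg·m⁻¹·s⁻²
  B. kg·m⁻¹·s⁻²
  C. [energy density] = kg·m⁻¹·s⁻²
  D. [magnetic field strength B] = kg·s⁻²·A⁻¹
All reduce to kg·m⁻¹·s⁻² except D., which is kg·s⁻²·A⁻¹.

D.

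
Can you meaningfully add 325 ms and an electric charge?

No

Dimensions:
  325 ms:  s
  an electric charge:  [electric charge] = s·A
s ≠ s·A, so they cannot be added.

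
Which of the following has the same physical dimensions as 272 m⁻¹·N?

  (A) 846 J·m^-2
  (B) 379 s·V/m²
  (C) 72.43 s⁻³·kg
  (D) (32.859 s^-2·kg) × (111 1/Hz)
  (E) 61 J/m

Reference: N·m⁻¹ = kg·m·s⁻²·m⁻¹ = kg·s⁻².
Each option:
  (A) J·m⁻² = N·m·m⁻² = kg·s⁻²  ← same
  (B) V·s·m⁻² = J·C⁻¹·s·m⁻² = kg·s⁻²·A⁻¹
  (C) kg·s⁻³
  (D) [kg·s⁻²] · [s] = kg·s⁻¹
  (E) J·m⁻¹ = N·m·m⁻¹ = kg·m·s⁻²
Only (A) matches kg·s⁻².

(A)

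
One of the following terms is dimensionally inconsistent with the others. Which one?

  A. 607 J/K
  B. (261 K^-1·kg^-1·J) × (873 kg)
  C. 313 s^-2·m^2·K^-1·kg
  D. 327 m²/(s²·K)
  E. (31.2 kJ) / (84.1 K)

Expand each in SI base units:
  A. J·K⁻¹ = N·m·K⁻¹ = kg·m²·s⁻²·K⁻¹
  B. [m²·s⁻²·K⁻¹] · [kg] = kg·m²·s⁻²·K⁻¹
  C. kg·m²·s⁻²·K⁻¹
  D. m²·s⁻²·K⁻¹
  E. [kg·m²·s⁻²] / [K] = kg·m²·s⁻²·K⁻¹
All reduce to kg·m²·s⁻²·K⁻¹ except D., which is m²·s⁻²·K⁻¹.

D.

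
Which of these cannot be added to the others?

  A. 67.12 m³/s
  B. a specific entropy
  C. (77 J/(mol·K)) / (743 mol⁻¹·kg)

A.

Expand each in SI base units:
  A. m³·s⁻¹
  B. [specific entropy] = m²·s⁻²·K⁻¹
  C. [kg·m²·s⁻²·K⁻¹·mol⁻¹] / [kg·mol⁻¹] = m²·s⁻²·K⁻¹
All reduce to m²·s⁻²·K⁻¹ except A., which is m³·s⁻¹.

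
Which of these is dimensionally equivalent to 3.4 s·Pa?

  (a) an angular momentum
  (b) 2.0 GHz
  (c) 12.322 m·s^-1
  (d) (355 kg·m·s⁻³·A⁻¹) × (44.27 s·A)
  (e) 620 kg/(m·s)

(e)

Reference: Pa·s = N·m⁻²·s = kg·m⁻¹·s⁻¹.
Each option:
  (a) [angular momentum] = kg·m²·s⁻¹
  (b) Hz = s⁻¹
  (c) m·s⁻¹
  (d) [kg·m·s⁻³·A⁻¹] · [s·A] = kg·m·s⁻²
  (e) kg·m⁻¹·s⁻¹  ← same
Only (e) matches kg·m⁻¹·s⁻¹.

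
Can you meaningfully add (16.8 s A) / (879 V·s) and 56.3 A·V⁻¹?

Yes

Work out the base dimensions of each:
  (16.8 s A) / (879 V·s):  [s·A] / [kg·m²·s⁻²·A⁻¹] = kg⁻¹·m⁻²·s³·A²
  56.3 A·V⁻¹:  A·V⁻¹ = A·(J·C⁻¹)⁻¹ = kg⁻¹·m⁻²·s³·A²
Both are kg⁻¹·m⁻²·s³·A², so they have the same dimensions and can be added.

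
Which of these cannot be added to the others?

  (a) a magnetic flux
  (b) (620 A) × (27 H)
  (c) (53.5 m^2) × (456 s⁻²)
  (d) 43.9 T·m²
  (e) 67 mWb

Dimensions:
  (a) [magnetic flux] = kg·m²·s⁻²·A⁻¹
  (b) [A] · [kg·m²·s⁻²·A⁻²] = kg·m²·s⁻²·A⁻¹
  (c) [m²] · [s⁻²] = m²·s⁻²
  (d) T·m² = Wb·m⁻²·m² = kg·m²·s⁻²·A⁻¹
  (e) Wb = V·s = kg·m²·s⁻²·A⁻¹
All reduce to kg·m²·s⁻²·A⁻¹ except (c), which is m²·s⁻².

(c)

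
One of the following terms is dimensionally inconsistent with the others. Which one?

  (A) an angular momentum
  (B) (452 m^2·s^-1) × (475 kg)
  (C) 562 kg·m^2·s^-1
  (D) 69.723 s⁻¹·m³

(D)

In SI base units:
  (A) [angular momentum] = kg·m²·s⁻¹
  (B) [m²·s⁻¹] · [kg] = kg·m²·s⁻¹
  (C) kg·m²·s⁻¹
  (D) m³·s⁻¹
All reduce to kg·m²·s⁻¹ except (D), which is m³·s⁻¹.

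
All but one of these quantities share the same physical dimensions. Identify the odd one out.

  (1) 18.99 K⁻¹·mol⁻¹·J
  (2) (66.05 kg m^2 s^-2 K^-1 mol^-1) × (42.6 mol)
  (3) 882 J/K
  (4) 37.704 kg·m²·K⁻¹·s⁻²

In SI base units:
  (1) J·mol⁻¹·K⁻¹ = N·m·mol⁻¹·K⁻¹ = kg·m²·s⁻²·K⁻¹·mol⁻¹
  (2) [kg·m²·s⁻²·K⁻¹·mol⁻¹] · [mol] = kg·m²·s⁻²·K⁻¹
  (3) J·K⁻¹ = N·m·K⁻¹ = kg·m²·s⁻²·K⁻¹
  (4) kg·m²·s⁻²·K⁻¹
All reduce to kg·m²·s⁻²·K⁻¹ except (1), which is kg·m²·s⁻²·K⁻¹·mol⁻¹.

(1)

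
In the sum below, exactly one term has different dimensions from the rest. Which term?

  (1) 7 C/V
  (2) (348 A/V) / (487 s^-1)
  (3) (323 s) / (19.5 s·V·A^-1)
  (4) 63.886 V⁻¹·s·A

(3)

In SI base units:
  (1) C·V⁻¹ = s·A·(J·C⁻¹)⁻¹ = kg⁻¹·m⁻²·s⁴·A²
  (2) [kg⁻¹·m⁻²·s³·A²] / [s⁻¹] = kg⁻¹·m⁻²·s⁴·A²
  (3) [s] / [kg·m²·s⁻²·A⁻²] = kg⁻¹·m⁻²·s³·A²
  (4) A·s·V⁻¹ = A·s·(J·C⁻¹)⁻¹ = kg⁻¹·m⁻²·s⁴·A²
All reduce to kg⁻¹·m⁻²·s⁴·A² except (3), which is kg⁻¹·m⁻²·s³·A².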